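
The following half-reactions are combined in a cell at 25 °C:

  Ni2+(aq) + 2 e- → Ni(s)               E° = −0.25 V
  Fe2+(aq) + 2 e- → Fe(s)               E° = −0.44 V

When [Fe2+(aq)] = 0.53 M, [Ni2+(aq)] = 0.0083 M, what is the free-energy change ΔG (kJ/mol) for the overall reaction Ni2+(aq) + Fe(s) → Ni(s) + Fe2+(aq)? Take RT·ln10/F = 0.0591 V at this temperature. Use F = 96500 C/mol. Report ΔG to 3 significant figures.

The standard cell potential is −0.25 − (−0.44) = +0.19 V, with n = 2 electrons in the balanced equation.
Q = [Fe2+(aq)] / [Ni2+(aq)] = 63.9, so log Q = 1.805 and E = +0.19 − (0.0591/2)(1.805) = +0.1367 V.
Then ΔG = −nFE = −2 × 96500 × +0.1367 J/mol = −26.4 kJ/mol.

−26.4 kJ/mol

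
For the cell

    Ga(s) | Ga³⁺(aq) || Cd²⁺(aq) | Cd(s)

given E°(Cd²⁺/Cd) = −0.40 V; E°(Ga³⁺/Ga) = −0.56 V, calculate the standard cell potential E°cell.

+0.16 V

By convention the left-hand electrode in cell notation is the anode (oxidation) and the right-hand electrode is the cathode (reduction).
E°cell = E°(right) − E°(left) = −0.40 − (−0.56) = +0.16 V.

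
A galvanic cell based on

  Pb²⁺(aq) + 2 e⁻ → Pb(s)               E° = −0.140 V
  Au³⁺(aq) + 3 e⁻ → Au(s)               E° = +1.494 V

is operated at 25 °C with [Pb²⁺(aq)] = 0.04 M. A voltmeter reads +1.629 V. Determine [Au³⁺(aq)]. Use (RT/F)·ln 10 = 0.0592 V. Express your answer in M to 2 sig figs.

Au³⁺/Au is the cathode (higher E°); E°cell = +1.494 − (−0.140) = +1.634 V with n = 6.
Rearranging E = E° − (0.0592/n)·log Q gives log Q = 6(+1.634 − (+1.629))/0.0592 = 0.507.
Balancing electrons gives 2 Au³⁺(aq) + 3 Pb(s) → 2 Au(s) + 3 Pb²⁺(aq); thus Q = [Pb²⁺(aq)]^3 / [Au³⁺(aq)]^2.
Substituting the known concentrations and solving, log [Au³⁺(aq)] = −2.350 and [Au³⁺(aq)] = 0.0045 M.

0.0045 M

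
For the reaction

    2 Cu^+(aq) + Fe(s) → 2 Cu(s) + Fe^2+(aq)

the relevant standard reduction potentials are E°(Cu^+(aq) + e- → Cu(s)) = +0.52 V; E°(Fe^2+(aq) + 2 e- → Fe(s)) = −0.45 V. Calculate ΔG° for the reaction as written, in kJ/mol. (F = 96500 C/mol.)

In the reaction as written Cu^+(aq) is reduced, so the Cu⁺/Cu couple is the cathode and Fe²⁺/Fe is the anode.
E°cell = +0.52 − (−0.45) = +0.97 V; balancing electrons gives n = 2.
ΔG° = −nFE°cell = −(2)(96500)(+0.97) J/mol = −187 kJ/mol.

−187 kJ/mol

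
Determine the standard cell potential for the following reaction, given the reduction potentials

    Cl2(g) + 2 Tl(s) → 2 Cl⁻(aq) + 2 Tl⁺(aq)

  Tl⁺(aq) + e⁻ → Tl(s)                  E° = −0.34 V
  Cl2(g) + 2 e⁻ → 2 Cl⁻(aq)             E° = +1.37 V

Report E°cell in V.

Cl2(g) gains electrons, so the Cl₂/Cl⁻ couple is the cathode; the Tl⁺/Tl couple is the anode.
E°cell = E°(cathode) − E°(anode) = +1.37 − (−0.34) = +1.71 V.
The positive value indicates the reaction is spontaneous as written.

+1.71 V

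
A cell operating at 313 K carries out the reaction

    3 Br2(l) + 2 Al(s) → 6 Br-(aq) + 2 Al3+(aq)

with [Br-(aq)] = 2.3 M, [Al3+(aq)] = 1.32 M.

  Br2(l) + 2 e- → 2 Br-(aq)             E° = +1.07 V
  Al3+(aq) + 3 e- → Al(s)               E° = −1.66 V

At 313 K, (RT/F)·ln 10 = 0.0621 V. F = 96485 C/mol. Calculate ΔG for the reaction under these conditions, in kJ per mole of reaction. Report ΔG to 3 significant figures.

−1570 kJ/mol

E°cell = +1.07 − (−1.66) = +2.73 V; the balanced reaction transfers n = 6 electrons.
Q = [Br-(aq)]^6·[Al3+(aq)]^2 = 258, so log Q = 2.412 and E = +2.73 − (0.0621/6)(2.412) = +2.7050 V.
Then ΔG = −nFE = −6 × 96485 × +2.7050 J/mol = −1570 kJ/mol.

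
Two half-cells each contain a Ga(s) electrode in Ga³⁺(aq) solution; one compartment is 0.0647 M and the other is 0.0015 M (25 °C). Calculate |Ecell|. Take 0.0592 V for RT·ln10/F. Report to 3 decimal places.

0.032 V

For a concentration cell E°cell = 0, since both electrodes use the same couple.
The compartment with the higher Ga³⁺(aq) concentration (0.0647 M) acts as the cathode; ions are reduced there and produced at the dilute (0.0015 M) anode.
With n = 3, Ecell = −(0.0592/3)·log([dilute]/[conc]) = −(0.0592/3)·log(0.0015/0.0647) = +0.032 V.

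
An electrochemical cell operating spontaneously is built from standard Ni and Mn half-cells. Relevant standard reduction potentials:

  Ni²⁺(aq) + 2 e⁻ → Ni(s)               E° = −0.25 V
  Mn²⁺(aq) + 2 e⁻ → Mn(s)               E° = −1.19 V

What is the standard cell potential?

The Ni²⁺/Ni couple has the higher E°, so Ni ion is reduced (cathode) and Mn is oxidized (anode).
E°cell = E°(cathode) − E°(anode) = −0.25 − (−1.19) = +0.94 V.

+0.94 V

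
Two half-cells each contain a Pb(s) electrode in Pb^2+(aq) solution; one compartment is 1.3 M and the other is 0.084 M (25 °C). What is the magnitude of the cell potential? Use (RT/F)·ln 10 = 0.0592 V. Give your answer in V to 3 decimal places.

0.035 V

For a concentration cell E°cell = 0, since both electrodes use the same couple.
The compartment with the higher Pb^2+(aq) concentration (1.3 M) acts as the cathode; ions are reduced there and produced at the dilute (0.084 M) anode.
With n = 2, Ecell = −(0.0592/2)·log([dilute]/[conc]) = −(0.0592/2)·log(0.084/1.3) = +0.035 V.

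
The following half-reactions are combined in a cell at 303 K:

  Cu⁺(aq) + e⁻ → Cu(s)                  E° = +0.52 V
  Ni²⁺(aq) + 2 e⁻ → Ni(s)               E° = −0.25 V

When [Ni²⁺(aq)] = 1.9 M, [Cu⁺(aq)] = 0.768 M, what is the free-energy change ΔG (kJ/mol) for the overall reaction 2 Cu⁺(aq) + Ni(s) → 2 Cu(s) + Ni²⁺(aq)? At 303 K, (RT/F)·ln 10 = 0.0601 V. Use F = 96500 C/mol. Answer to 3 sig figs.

With Cu⁺/Cu reduced at the cathode, E°cell = +0.52 − (−0.25) = +0.77 V and n = 2.
Q = [Ni²⁺(aq)] / [Cu⁺(aq)]^2 = 3.22, so log Q = 0.508 and E = +0.77 − (0.0601/2)(0.508) = +0.7547 V.
Then ΔG = −nFE = −2 × 96500 × +0.7547 J/mol = −146 kJ/mol.

−146 kJ/mol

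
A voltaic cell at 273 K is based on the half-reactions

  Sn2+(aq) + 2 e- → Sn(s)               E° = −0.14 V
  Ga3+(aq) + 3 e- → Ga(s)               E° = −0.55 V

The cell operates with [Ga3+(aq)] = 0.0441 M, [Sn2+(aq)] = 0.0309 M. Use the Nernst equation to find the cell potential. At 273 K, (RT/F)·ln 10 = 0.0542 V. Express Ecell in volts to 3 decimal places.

The Sn²⁺/Sn couple has the more positive E°, so it is the cathode; Ga³⁺/Ga is the anode.
E°cell = E°cat − E°an = −0.14 − (−0.55) = +0.41 V; n = 6.
For the overall reaction 3 Sn2+(aq) + 2 Ga(s) → 3 Sn(s) + 2 Ga3+(aq), Q = [Ga3+(aq)]^2 / [Sn2+(aq)]^3 = 65.9, giving log Q = 1.819.
By the Nernst equation, E = +0.41 − (0.0542/6)·(1.819) = +0.394 V.

+0.394 V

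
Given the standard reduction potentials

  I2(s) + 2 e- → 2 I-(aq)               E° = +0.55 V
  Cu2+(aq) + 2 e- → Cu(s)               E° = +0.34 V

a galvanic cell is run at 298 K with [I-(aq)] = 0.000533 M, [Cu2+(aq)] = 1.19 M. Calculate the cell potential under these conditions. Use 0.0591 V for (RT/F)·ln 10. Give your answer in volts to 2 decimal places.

The I₂/I⁻ couple has the more positive E°, so it is the cathode; Cu²⁺/Cu is the anode.
E°cell = E°cat − E°an = +0.55 − (+0.34) = +0.21 V; n = 2.
Balancing gives I2(s) + Cu(s) → 2 I-(aq) + Cu2+(aq); hence Q = [I-(aq)]^2·[Cu2+(aq)] = 3.38×10^−7 (log Q = −6.471).
E = E° − (0.0591/n)·log Q = +0.21 − (0.0591/2)(−6.471) = +0.40 V.

+0.40 V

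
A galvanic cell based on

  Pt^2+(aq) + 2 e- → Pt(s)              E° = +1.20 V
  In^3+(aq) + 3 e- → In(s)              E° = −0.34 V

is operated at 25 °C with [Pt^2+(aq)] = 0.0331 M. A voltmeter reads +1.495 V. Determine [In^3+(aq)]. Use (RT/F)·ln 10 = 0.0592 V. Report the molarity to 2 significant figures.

1.1 M

The Pt²⁺/Pt couple has the larger reduction potential, so it is the cathode: E°cell = +1.20 − (−0.34) = +1.54 V and n = 6.
Rearranging E = E° − (0.0592/n)·log Q gives log Q = 6(+1.54 − (+1.495))/0.0592 = 4.561.
Balancing electrons gives 3 Pt^2+(aq) + 2 In(s) → 3 Pt(s) + 2 In^3+(aq); thus Q = [In^3+(aq)]^2 / [Pt^2+(aq)]^3.
Isolating [In^3+(aq)] in Q = 10^{4.561} yields log [In^3+(aq)] = 0.060, i.e. 1.1 M.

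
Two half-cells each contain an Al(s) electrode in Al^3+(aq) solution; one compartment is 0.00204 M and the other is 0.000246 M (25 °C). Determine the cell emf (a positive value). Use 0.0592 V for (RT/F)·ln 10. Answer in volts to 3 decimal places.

0.018 V

For a concentration cell E°cell = 0, since both electrodes use the same couple.
The compartment with the higher Al^3+(aq) concentration (0.00204 M) acts as the cathode; ions are reduced there and produced at the dilute (0.000246 M) anode.
With n = 3, Ecell = −(0.0592/3)·log([dilute]/[conc]) = −(0.0592/3)·log(0.000246/0.00204) = +0.018 V.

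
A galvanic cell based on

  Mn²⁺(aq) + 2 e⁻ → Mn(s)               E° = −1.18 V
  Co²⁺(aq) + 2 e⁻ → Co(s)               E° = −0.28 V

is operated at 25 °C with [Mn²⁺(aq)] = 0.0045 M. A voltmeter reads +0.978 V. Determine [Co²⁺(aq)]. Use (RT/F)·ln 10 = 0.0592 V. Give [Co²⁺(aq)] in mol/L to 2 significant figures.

1.9 M

Co²⁺/Co is the cathode (higher E°); E°cell = −0.28 − (−1.18) = +0.90 V with n = 2.
From the Nernst equation, log Q = n(E° − E)/0.0592 = 2·(+0.90 − (+0.978))/0.0592 = −2.635.
The balanced reaction is Co²⁺(aq) + Mn(s) → Co(s) + Mn²⁺(aq), so Q = [Mn²⁺(aq)] / [Co²⁺(aq)].
Substituting the known concentrations and solving, log [Co²⁺(aq)] = 0.288 and [Co²⁺(aq)] = 1.9 M.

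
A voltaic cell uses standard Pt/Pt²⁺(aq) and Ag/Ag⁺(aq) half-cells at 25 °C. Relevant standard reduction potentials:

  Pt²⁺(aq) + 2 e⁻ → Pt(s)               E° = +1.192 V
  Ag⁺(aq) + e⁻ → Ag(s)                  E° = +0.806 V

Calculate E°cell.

+0.386 V

Of the two couples in this cell, the one with the more positive reduction potential is reduced at the cathode: here that is Pt²⁺/Pt (+1.192 V); Ag⁺/Ag (+0.806 V) is the anode.
E°cell = E°(cathode) − E°(anode) = +1.192 − (+0.806) = +0.386 V.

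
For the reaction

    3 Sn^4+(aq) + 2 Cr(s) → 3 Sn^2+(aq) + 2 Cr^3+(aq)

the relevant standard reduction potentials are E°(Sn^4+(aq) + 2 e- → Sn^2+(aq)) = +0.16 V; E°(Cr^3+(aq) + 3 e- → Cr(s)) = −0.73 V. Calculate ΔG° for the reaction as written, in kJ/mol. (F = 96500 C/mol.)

In the reaction as written Sn^4+(aq) is reduced, so the Sn⁴⁺/Sn²⁺ couple is the cathode and Cr³⁺/Cr is the anode.
E°cell = +0.16 − (−0.73) = +0.89 V; balancing electrons gives n = 6.
ΔG° = −nFE°cell = −(6)(96500)(+0.89) J/mol = −515 kJ/mol.

−515 kJ/mol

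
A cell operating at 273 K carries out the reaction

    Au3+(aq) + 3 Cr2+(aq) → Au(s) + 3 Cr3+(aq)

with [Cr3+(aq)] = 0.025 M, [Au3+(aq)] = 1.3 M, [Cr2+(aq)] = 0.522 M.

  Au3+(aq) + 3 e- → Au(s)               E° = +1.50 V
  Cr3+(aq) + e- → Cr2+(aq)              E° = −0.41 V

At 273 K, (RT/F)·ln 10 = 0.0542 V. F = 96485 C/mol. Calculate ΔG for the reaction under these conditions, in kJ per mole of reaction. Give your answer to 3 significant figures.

−574 kJ/mol

The standard cell potential is +1.50 − (−0.41) = +1.91 V, with n = 3 electrons in the balanced equation.
Here Q = [Cr3+(aq)]^3 / ([Au3+(aq)]·[Cr2+(aq)]^3) = 8.45×10^−5 (log Q = −4.073), giving E = +1.91 − (0.0542/3)·(−4.073) = +1.9836 V.
ΔG = −nFE = −(3)(96485)(+1.9836) J/mol = −574 kJ/mol.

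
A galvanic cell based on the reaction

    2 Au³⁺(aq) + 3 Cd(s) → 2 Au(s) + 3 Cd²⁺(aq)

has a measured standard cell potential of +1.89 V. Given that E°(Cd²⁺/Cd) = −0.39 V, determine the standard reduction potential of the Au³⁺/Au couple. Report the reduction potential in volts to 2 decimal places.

In the reaction as written the Au³⁺/Au couple is reduced (cathode) and Cd²⁺/Cd is oxidized (anode), so E°cell = E°(Au³⁺/Au) − E°(Cd²⁺/Cd).
E°(Au³⁺/Au) = E°cell + E°(anode) = +1.89 + (−0.39) = +1.50 V.

+1.50 V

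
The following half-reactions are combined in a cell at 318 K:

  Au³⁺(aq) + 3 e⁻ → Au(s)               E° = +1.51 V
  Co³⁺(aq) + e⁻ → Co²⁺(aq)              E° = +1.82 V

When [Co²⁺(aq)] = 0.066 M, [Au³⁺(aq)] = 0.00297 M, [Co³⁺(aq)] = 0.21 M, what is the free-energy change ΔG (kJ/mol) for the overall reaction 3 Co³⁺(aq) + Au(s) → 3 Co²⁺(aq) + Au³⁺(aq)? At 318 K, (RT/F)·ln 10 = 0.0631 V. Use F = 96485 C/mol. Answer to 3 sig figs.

With Co³⁺/Co²⁺ reduced at the cathode, E°cell = +1.82 − (+1.51) = +0.31 V and n = 3.
Q = ([Co²⁺(aq)]^3·[Au³⁺(aq)]) / [Co³⁺(aq)]^3 = 9.22×10^−5, so log Q = −4.035 and E = +0.31 − (0.0631/3)(−4.035) = +0.3949 V.
Then ΔG = −nFE = −3 × 96485 × +0.3949 J/mol = −114 kJ/mol.

−114 kJ/mol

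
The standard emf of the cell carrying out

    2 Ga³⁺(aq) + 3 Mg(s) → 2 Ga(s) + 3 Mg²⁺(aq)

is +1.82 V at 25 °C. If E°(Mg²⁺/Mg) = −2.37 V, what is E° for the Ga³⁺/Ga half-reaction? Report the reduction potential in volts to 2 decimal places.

−0.55 V

In the reaction as written the Ga³⁺/Ga couple is reduced (cathode) and Mg²⁺/Mg is oxidized (anode), so E°cell = E°(Ga³⁺/Ga) − E°(Mg²⁺/Mg).
E°(Ga³⁺/Ga) = E°cell + E°(anode) = +1.82 + (−2.37) = −0.55 V.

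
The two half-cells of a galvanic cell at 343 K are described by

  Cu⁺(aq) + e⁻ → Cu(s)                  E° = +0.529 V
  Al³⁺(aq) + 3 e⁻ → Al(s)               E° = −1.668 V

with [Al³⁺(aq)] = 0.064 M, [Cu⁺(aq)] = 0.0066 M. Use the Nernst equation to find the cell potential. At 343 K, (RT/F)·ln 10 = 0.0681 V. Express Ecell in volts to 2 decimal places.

The Cu⁺/Cu couple has the more positive E°, so it is the cathode; Al³⁺/Al is the anode.
E°cell = +0.529 − (−1.668) = +2.197 V, with n = 3 electrons transferred.
Balancing gives 3 Cu⁺(aq) + Al(s) → 3 Cu(s) + Al³⁺(aq); hence Q = [Al³⁺(aq)] / [Cu⁺(aq)]^3 = 2.23×10^5 (log Q = 5.348).
By the Nernst equation, E = +2.197 − (0.0681/3)·(5.348) = +2.08 V.

+2.08 V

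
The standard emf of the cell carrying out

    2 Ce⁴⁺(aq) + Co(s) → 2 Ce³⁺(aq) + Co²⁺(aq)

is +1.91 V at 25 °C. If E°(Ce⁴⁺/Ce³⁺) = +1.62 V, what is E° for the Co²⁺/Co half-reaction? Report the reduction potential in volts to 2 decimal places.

−0.29 V

In the reaction as written the Ce⁴⁺/Ce³⁺ couple is reduced (cathode) and Co²⁺/Co is oxidized (anode), so E°cell = E°(Ce⁴⁺/Ce³⁺) − E°(Co²⁺/Co).
E°(Co²⁺/Co) = E°(cathode) − E°cell = +1.62 − (+1.91) = −0.29 V.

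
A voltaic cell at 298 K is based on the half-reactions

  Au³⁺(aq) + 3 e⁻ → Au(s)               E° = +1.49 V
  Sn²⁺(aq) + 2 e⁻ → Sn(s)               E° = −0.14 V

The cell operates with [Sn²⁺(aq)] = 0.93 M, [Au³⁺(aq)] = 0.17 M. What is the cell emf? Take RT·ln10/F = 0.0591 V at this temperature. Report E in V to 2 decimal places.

+1.62 V

Since E°(Au³⁺/Au) > E°(Sn²⁺/Sn), Au³⁺/Au serves as the cathode.
E°cell = +1.49 − (−0.14) = +1.63 V, with n = 6 electrons transferred.
The balanced reaction is 2 Au³⁺(aq) + 3 Sn(s) → 2 Au(s) + 3 Sn²⁺(aq), so Q = [Sn²⁺(aq)]^3 / [Au³⁺(aq)]^2 = 27.8 and log Q = 1.445.
By the Nernst equation, E = +1.63 − (0.0591/6)·(1.445) = +1.62 V.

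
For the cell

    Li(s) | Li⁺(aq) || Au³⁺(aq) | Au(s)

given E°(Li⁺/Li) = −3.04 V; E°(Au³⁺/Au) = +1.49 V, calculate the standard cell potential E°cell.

+4.53 V

By convention the left-hand electrode in cell notation is the anode (oxidation) and the right-hand electrode is the cathode (reduction).
E°cell = E°(right) − E°(left) = +1.49 − (−3.04) = +4.53 V.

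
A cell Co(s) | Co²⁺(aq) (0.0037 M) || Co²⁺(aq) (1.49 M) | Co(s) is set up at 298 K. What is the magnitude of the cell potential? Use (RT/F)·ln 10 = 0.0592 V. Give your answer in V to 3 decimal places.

0.077 V

For a concentration cell E°cell = 0, since both electrodes use the same couple.
The compartment with the higher Co²⁺(aq) concentration (1.49 M) acts as the cathode; ions are reduced there and produced at the dilute (0.0037 M) anode.
With n = 2, Ecell = −(0.0592/2)·log([dilute]/[conc]) = −(0.0592/2)·log(0.0037/1.49) = +0.077 V.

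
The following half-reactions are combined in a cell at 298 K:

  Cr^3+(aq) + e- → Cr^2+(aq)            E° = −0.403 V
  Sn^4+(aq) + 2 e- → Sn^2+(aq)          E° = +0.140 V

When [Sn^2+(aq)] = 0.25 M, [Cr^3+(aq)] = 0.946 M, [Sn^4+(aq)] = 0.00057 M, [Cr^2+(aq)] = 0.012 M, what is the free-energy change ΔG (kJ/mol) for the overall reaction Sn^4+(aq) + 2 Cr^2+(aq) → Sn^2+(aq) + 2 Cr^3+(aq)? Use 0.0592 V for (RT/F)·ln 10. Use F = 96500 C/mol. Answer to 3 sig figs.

With Sn⁴⁺/Sn²⁺ reduced at the cathode, E°cell = +0.140 − (−0.403) = +0.543 V and n = 2.
Here Q = ([Sn^2+(aq)]·[Cr^3+(aq)]^2) / ([Sn^4+(aq)]·[Cr^2+(aq)]^2) = 2.73×10^6 (log Q = 6.435), giving E = +0.543 − (0.0592/2)·(6.435) = +0.3525 V.
ΔG = −nFE = −(2)(96500)(+0.3525) J/mol = −68.0 kJ/mol.

−68.0 kJ/mol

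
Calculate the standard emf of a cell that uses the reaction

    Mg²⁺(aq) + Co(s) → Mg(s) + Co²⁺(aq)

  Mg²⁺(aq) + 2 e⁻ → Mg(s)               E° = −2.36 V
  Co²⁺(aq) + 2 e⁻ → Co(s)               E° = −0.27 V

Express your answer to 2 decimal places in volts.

Mg²⁺(aq) gains electrons, so the Mg²⁺/Mg couple is the cathode; the Co²⁺/Co couple is the anode.
E°cell = E°(cathode) − E°(anode) = −2.36 − (−0.27) = −2.09 V.

−2.09 V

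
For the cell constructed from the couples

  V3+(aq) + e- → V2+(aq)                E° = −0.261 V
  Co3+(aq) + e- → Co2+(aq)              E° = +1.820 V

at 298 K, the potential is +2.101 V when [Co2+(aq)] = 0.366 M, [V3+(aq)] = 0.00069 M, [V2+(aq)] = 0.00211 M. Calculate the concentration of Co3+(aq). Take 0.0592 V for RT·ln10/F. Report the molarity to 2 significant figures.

0.26 M

The Co³⁺/Co²⁺ couple has the larger reduction potential, so it is the cathode: E°cell = +1.820 − (−0.261) = +2.081 V and n = 1.
Since E = E° − (0.0592/n)·log Q, log Q = n(E° − E)/0.0592 = −0.338.
The balanced reaction is Co3+(aq) + V2+(aq) → Co2+(aq) + V3+(aq), so Q = ([Co2+(aq)]·[V3+(aq)]) / ([Co3+(aq)]·[V2+(aq)]).
Substituting the known concentrations and solving, log [Co3+(aq)] = −0.584 and [Co3+(aq)] = 0.26 M.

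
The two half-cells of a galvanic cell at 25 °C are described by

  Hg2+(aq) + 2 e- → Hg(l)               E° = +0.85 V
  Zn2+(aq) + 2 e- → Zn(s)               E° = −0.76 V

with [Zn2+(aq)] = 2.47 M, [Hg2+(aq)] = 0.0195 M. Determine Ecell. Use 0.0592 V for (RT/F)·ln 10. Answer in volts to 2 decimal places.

+1.55 V

Hg²⁺/Hg is reduced (cathode, E° = +0.85 V) and Zn²⁺/Zn is oxidized (anode).
E°cell = +0.85 − (−0.76) = +1.61 V, with n = 2 electrons transferred.
For the overall reaction Hg2+(aq) + Zn(s) → Hg(l) + Zn2+(aq), Q = [Zn2+(aq)] / [Hg2+(aq)] = 127, giving log Q = 2.103.
Applying E = E° − (RT ln10/nF)·log Q gives +1.61 − (0.0592/2)(2.103) = +1.55 V.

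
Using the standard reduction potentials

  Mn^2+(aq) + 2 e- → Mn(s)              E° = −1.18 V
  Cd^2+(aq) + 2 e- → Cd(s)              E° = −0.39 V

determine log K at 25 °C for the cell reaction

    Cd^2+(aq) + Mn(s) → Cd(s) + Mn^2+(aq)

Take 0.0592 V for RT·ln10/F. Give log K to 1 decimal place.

log K = 26.7

The Cd²⁺/Cd couple is reduced (cathode); E°cell = −0.39 − (−1.18) = +0.79 V with n = 2.
At equilibrium E = 0, so log K = nE°cell / 0.0592 = (2)(+0.79) / 0.0592 = 26.7.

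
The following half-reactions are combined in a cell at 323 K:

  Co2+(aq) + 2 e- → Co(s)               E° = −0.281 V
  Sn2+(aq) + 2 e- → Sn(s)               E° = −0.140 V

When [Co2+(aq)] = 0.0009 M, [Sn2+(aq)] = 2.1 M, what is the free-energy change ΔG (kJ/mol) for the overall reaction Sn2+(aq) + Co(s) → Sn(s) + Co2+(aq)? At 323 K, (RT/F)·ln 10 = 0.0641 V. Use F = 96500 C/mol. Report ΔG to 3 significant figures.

−48.0 kJ/mol

E°cell = −0.140 − (−0.281) = +0.141 V; the balanced reaction transfers n = 2 electrons.
Here Q = [Co2+(aq)] / [Sn2+(aq)] = 0.000429 (log Q = −3.368), giving E = +0.141 − (0.0641/2)·(−3.368) = +0.2489 V.
Then ΔG = −nFE = −2 × 96500 × +0.2489 J/mol = −48.0 kJ/mol.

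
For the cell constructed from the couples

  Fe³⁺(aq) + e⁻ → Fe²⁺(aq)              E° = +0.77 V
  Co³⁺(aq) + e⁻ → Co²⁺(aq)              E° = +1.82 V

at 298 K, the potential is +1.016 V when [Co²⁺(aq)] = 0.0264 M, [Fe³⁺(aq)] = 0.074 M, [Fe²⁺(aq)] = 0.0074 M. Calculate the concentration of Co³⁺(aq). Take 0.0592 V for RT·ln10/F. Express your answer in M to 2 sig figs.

0.070 M

With Co³⁺/Co²⁺ at the cathode and Fe³⁺/Fe²⁺ at the anode, E°cell = +1.82 − (+0.77) = +1.05 V (n = 1).
From the Nernst equation, log Q = n(E° − E)/0.0592 = 1·(+1.05 − (+1.016))/0.0592 = 0.574.
The balanced reaction is Co³⁺(aq) + Fe²⁺(aq) → Co²⁺(aq) + Fe³⁺(aq), so Q = ([Co²⁺(aq)]·[Fe³⁺(aq)]) / ([Co³⁺(aq)]·[Fe²⁺(aq)]).
Substituting the known concentrations and solving, log [Co³⁺(aq)] = −1.152 and [Co³⁺(aq)] = 0.070 M.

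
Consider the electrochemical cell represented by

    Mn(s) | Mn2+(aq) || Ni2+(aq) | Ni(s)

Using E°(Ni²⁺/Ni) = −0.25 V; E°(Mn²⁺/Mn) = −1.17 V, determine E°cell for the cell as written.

By convention the left-hand electrode in cell notation is the anode (oxidation) and the right-hand electrode is the cathode (reduction).
E°cell = E°(right) − E°(left) = −0.25 − (−1.17) = +0.92 V.

+0.92 V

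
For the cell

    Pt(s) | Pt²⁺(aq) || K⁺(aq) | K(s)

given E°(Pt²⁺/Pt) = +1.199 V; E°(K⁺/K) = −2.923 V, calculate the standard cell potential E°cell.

−4.122 V

By convention the left-hand electrode in cell notation is the anode (oxidation) and the right-hand electrode is the cathode (reduction).
E°cell = E°(right) − E°(left) = −2.923 − (+1.199) = −4.122 V.
The negative sign shows that, as written, the cell would require an external voltage to drive the reaction.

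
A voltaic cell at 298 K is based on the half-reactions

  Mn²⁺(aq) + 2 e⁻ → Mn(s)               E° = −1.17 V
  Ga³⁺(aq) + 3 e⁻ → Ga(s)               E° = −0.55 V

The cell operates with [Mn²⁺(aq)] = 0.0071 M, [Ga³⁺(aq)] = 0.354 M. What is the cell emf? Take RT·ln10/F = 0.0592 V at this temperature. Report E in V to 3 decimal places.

The Ga³⁺/Ga couple has the more positive E°, so it is the cathode; Mn²⁺/Mn is the anode.
E°cell = E°cat − E°an = −0.55 − (−1.17) = +0.62 V; n = 6.
For the overall reaction 2 Ga³⁺(aq) + 3 Mn(s) → 2 Ga(s) + 3 Mn²⁺(aq), Q = [Mn²⁺(aq)]^3 / [Ga³⁺(aq)]^2 = 2.86×10^−6, giving log Q = −5.544.
By the Nernst equation, E = +0.62 − (0.0592/6)·(−5.544) = +0.675 V.

+0.675 V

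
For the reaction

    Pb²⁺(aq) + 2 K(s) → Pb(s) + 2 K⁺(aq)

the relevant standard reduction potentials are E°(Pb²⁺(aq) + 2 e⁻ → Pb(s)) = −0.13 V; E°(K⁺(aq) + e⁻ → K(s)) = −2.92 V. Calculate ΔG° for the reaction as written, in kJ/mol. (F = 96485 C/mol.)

In the reaction as written Pb²⁺(aq) is reduced, so the Pb²⁺/Pb couple is the cathode and K⁺/K is the anode.
E°cell = −0.13 − (−2.92) = +2.79 V; balancing electrons gives n = 2.
ΔG° = −nFE°cell = −(2)(96485)(+2.79) J/mol = −538 kJ/mol.

−538 kJ/mol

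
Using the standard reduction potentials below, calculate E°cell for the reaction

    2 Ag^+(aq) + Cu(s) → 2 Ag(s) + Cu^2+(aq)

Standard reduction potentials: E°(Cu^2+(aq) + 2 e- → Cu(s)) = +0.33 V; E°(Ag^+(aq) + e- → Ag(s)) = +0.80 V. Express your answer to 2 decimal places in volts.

Ag^+(aq) gains electrons, so the Ag⁺/Ag couple is the cathode; the Cu²⁺/Cu couple is the anode.
E°cell = E°(cathode) − E°(anode) = +0.80 − (+0.33) = +0.47 V.
The positive value indicates the reaction is spontaneous as written.

+0.47 V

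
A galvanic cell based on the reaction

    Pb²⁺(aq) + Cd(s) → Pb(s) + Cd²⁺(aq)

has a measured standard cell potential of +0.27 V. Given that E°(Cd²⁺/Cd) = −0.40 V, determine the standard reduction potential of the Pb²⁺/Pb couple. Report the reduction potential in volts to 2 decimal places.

In the reaction as written the Pb²⁺/Pb couple is reduced (cathode) and Cd²⁺/Cd is oxidized (anode), so E°cell = E°(Pb²⁺/Pb) − E°(Cd²⁺/Cd).
E°(Pb²⁺/Pb) = E°cell + E°(anode) = +0.27 + (−0.40) = −0.13 V.

−0.13 V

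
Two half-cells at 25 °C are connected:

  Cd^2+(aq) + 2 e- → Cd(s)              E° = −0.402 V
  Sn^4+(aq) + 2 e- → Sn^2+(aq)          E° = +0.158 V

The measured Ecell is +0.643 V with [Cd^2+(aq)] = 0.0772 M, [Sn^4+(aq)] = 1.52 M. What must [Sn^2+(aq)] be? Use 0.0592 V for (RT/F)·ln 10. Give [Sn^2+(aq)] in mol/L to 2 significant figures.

Sn⁴⁺/Sn²⁺ is the cathode (higher E°); E°cell = +0.158 − (−0.402) = +0.560 V with n = 2.
Since E = E° − (0.0592/n)·log Q, log Q = n(E° − E)/0.0592 = −2.804.
The balanced reaction is Sn^4+(aq) + Cd(s) → Sn^2+(aq) + Cd^2+(aq), so Q = ([Sn^2+(aq)]·[Cd^2+(aq)]) / [Sn^4+(aq)].
Isolating [Sn^2+(aq)] in Q = 10^{−2.804} yields log [Sn^2+(aq)] = −1.510, i.e. 0.031 M.

0.031 M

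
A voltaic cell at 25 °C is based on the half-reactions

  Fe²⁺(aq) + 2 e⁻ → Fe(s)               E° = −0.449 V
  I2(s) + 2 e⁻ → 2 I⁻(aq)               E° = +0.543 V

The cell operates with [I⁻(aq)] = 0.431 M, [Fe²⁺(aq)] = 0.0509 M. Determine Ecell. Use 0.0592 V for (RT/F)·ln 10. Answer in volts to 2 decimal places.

I₂/I⁻ is reduced (cathode, E° = +0.543 V) and Fe²⁺/Fe is oxidized (anode).
E°cell = E°cat − E°an = +0.543 − (−0.449) = +0.992 V; n = 2.
For the overall reaction I2(s) + Fe(s) → 2 I⁻(aq) + Fe²⁺(aq), Q = [I⁻(aq)]^2·[Fe²⁺(aq)] = 0.00946, giving log Q = −2.024.
E = E° − (0.0592/n)·log Q = +0.992 − (0.0592/2)(−2.024) = +1.05 V.

+1.05 V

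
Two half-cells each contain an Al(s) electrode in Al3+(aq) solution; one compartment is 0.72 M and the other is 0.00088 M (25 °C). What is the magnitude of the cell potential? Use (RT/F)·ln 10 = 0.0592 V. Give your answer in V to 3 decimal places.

For a concentration cell E°cell = 0, since both electrodes use the same couple.
The compartment with the higher Al3+(aq) concentration (0.72 M) acts as the cathode; ions are reduced there and produced at the dilute (0.00088 M) anode.
With n = 3, Ecell = −(0.0592/3)·log([dilute]/[conc]) = −(0.0592/3)·log(0.00088/0.72) = +0.057 V.

0.057 V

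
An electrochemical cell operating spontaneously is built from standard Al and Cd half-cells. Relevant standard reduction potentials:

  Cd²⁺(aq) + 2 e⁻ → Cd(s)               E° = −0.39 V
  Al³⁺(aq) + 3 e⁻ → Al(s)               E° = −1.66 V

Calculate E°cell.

+1.27 V

Of the two couples in this cell, the one with the more positive reduction potential is reduced at the cathode: here that is Cd²⁺/Cd (−0.39 V); Al³⁺/Al (−1.66 V) is the anode.
E°cell = E°(cathode) − E°(anode) = −0.39 − (−1.66) = +1.27 V.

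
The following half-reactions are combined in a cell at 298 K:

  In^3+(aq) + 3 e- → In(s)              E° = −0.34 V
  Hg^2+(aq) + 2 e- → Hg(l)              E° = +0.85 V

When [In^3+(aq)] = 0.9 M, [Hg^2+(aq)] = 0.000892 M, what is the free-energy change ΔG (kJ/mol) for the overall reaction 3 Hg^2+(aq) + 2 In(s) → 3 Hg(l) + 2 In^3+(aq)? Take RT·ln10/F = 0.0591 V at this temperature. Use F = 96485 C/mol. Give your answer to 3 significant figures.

−637 kJ/mol

E°cell = +0.85 − (−0.34) = +1.19 V; the balanced reaction transfers n = 6 electrons.
The reaction quotient is [In^3+(aq)]^2 / [Hg^2+(aq)]^3 = 1.14×10^9; by Nernst, E = +1.19 − (0.0591/6)(9.057) = +1.1008 V.
Finally ΔG = −nFE = −(6)(96485 C/mol)(+1.1008 V) = −637 kJ/mol.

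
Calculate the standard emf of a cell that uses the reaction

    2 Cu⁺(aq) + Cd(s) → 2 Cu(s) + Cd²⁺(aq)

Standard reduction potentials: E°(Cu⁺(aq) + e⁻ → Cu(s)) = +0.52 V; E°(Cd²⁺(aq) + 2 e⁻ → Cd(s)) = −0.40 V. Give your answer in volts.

Cu⁺(aq) gains electrons, so the Cu⁺/Cu couple is the cathode; the Cd²⁺/Cd couple is the anode.
E°cell = E°(cathode) − E°(anode) = +0.52 − (−0.40) = +0.92 V.

+0.92 V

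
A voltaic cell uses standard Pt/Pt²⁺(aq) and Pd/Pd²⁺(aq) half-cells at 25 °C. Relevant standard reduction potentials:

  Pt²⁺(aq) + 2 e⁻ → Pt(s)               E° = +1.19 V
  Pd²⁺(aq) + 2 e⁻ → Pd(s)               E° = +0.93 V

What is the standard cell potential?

+0.26 V

The Pt²⁺/Pt couple has the higher E°, so Pt ion is reduced (cathode) and Pd is oxidized (anode).
E°cell = E°(cathode) − E°(anode) = +1.19 − (+0.93) = +0.26 V.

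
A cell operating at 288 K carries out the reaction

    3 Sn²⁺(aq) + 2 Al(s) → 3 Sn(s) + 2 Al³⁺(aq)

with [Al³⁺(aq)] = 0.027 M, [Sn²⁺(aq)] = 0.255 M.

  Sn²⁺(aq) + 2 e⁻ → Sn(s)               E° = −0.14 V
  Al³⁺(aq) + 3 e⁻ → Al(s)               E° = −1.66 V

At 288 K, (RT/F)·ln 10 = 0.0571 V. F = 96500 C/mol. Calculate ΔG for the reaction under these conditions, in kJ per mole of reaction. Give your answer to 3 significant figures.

−888 kJ/mol

With Sn²⁺/Sn reduced at the cathode, E°cell = −0.14 − (−1.66) = +1.52 V and n = 6.
Here Q = [Al³⁺(aq)]^2 / [Sn²⁺(aq)]^3 = 0.044 (log Q = −1.357), giving E = +1.52 − (0.0571/6)·(−1.357) = +1.5329 V.
ΔG = −nFE = −(6)(96500)(+1.5329) J/mol = −888 kJ/mol.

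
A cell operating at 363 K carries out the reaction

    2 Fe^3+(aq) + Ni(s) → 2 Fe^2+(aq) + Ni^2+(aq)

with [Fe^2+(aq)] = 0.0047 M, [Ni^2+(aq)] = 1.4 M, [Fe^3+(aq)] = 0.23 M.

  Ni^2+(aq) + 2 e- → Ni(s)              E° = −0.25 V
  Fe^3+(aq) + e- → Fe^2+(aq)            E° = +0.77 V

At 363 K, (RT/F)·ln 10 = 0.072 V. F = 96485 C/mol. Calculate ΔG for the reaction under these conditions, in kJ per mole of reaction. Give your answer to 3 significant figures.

−219 kJ/mol

The standard cell potential is +0.77 − (−0.25) = +1.02 V, with n = 2 electrons in the balanced equation.
Here Q = ([Fe^2+(aq)]^2·[Ni^2+(aq)]) / [Fe^3+(aq)]^2 = 0.000585 (log Q = −3.233), giving E = +1.02 − (0.072/2)·(−3.233) = +1.1364 V.
Finally ΔG = −nFE = −(2)(96485 C/mol)(+1.1364 V) = −219 kJ/mol.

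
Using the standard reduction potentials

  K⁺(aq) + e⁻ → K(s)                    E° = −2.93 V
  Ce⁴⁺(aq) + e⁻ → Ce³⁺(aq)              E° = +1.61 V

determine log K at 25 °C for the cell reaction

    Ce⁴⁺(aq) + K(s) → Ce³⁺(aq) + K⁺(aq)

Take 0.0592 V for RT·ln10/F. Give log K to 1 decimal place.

The Ce⁴⁺/Ce³⁺ couple is reduced (cathode); E°cell = +1.61 − (−2.93) = +4.54 V with n = 1.
At equilibrium E = 0, so log K = nE°cell / 0.0592 = (1)(+4.54) / 0.0592 = 76.7.

log K = 76.7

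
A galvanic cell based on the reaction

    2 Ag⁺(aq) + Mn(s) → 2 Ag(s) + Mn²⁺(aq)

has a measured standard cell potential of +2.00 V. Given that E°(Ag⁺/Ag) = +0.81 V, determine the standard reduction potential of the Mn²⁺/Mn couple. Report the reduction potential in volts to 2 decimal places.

−1.19 V

In the reaction as written the Ag⁺/Ag couple is reduced (cathode) and Mn²⁺/Mn is oxidized (anode), so E°cell = E°(Ag⁺/Ag) − E°(Mn²⁺/Mn).
E°(Mn²⁺/Mn) = E°(cathode) − E°cell = +0.81 − (+2.00) = −1.19 V.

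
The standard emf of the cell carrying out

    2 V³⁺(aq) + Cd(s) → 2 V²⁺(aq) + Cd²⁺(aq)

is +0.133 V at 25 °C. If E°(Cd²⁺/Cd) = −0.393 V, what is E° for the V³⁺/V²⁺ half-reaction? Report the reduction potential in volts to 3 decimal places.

In the reaction as written the V³⁺/V²⁺ couple is reduced (cathode) and Cd²⁺/Cd is oxidized (anode), so E°cell = E°(V³⁺/V²⁺) − E°(Cd²⁺/Cd).
E°(V³⁺/V²⁺) = E°cell + E°(anode) = +0.133 + (−0.393) = −0.260 V.

−0.260 V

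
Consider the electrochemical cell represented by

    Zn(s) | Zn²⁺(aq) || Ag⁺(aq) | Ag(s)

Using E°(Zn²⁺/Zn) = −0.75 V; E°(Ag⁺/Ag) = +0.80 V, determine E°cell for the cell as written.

By convention the left-hand electrode in cell notation is the anode (oxidation) and the right-hand electrode is the cathode (reduction).
E°cell = E°(right) − E°(left) = +0.80 − (−0.75) = +1.55 V.

+1.55 V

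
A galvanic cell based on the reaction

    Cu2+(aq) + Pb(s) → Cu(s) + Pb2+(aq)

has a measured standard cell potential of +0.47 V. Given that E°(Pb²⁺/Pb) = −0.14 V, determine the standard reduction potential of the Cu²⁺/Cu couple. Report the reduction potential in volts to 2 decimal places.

+0.33 V

In the reaction as written the Cu²⁺/Cu couple is reduced (cathode) and Pb²⁺/Pb is oxidized (anode), so E°cell = E°(Cu²⁺/Cu) − E°(Pb²⁺/Pb).
E°(Cu²⁺/Cu) = E°cell + E°(anode) = +0.47 + (−0.14) = +0.33 V.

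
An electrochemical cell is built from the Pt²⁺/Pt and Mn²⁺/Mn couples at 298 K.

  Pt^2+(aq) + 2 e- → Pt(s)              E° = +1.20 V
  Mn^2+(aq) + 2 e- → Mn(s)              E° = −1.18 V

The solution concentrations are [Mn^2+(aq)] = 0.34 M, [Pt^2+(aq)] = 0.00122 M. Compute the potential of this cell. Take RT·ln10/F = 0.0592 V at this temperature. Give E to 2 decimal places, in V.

Pt²⁺/Pt is reduced (cathode, E° = +1.20 V) and Mn²⁺/Mn is oxidized (anode).
E°cell = E°cat − E°an = +1.20 − (−1.18) = +2.38 V; n = 2.
Balancing gives Pt^2+(aq) + Mn(s) → Pt(s) + Mn^2+(aq); hence Q = [Mn^2+(aq)] / [Pt^2+(aq)] = 279 (log Q = 2.445).
By the Nernst equation, E = +2.38 − (0.0592/2)·(2.445) = +2.31 V.

+2.31 V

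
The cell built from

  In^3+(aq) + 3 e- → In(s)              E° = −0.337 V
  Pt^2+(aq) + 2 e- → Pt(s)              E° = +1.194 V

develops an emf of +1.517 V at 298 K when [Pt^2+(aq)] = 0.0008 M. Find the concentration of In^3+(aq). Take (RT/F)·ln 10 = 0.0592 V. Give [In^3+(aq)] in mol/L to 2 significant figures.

The Pt²⁺/Pt couple has the larger reduction potential, so it is the cathode: E°cell = +1.194 − (−0.337) = +1.531 V and n = 6.
From the Nernst equation, log Q = n(E° − E)/0.0592 = 6·(+1.531 − (+1.517))/0.0592 = 1.419.
For 3 Pt^2+(aq) + 2 In(s) → 3 Pt(s) + 2 In^3+(aq), the reaction quotient is Q = [In^3+(aq)]^2 / [Pt^2+(aq)]^3.
Isolating [In^3+(aq)] in Q = 10^{1.419} yields log [In^3+(aq)] = −3.936, i.e. 0.00012 M.

0.00012 M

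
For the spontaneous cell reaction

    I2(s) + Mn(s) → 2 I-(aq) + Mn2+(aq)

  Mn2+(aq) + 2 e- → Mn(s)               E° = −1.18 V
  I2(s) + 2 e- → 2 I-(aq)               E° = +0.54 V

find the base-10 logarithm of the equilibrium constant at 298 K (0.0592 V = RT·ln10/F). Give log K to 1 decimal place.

The I₂/I⁻ couple is reduced (cathode); E°cell = +0.54 − (−1.18) = +1.72 V with n = 2.
At equilibrium E = 0, so log K = nE°cell / 0.0592 = (2)(+1.72) / 0.0592 = 58.1.

log K = 58.1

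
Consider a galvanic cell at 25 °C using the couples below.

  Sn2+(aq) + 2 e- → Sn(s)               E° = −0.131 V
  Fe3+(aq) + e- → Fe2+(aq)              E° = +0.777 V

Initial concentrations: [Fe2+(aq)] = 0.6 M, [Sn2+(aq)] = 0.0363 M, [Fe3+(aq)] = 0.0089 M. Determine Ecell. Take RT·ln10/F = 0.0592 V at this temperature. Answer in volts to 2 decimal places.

+0.84 V

Since E°(Fe³⁺/Fe²⁺) > E°(Sn²⁺/Sn), Fe³⁺/Fe²⁺ serves as the cathode.
E°cell = E°cat − E°an = +0.777 − (−0.131) = +0.908 V; n = 2.
Balancing gives 2 Fe3+(aq) + Sn(s) → 2 Fe2+(aq) + Sn2+(aq); hence Q = ([Fe2+(aq)]^2·[Sn2+(aq)]) / [Fe3+(aq)]^2 = 165 (log Q = 2.217).
Applying E = E° − (RT ln10/nF)·log Q gives +0.908 − (0.0592/2)(2.217) = +0.84 V.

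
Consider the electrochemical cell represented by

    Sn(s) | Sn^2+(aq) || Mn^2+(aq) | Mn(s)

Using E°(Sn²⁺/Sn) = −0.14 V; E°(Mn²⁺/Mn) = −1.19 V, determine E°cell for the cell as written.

−1.05 V

By convention the left-hand electrode in cell notation is the anode (oxidation) and the right-hand electrode is the cathode (reduction).
E°cell = E°(right) − E°(left) = −1.19 − (−0.14) = −1.05 V.
The negative sign shows that, as written, the cell would require an external voltage to drive the reaction.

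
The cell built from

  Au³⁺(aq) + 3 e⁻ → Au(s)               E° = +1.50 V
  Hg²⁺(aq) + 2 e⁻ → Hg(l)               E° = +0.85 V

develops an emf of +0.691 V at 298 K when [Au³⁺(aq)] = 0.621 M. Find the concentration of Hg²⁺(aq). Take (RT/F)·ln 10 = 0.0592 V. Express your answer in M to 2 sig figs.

Au³⁺/Au is the cathode (higher E°); E°cell = +1.50 − (+0.85) = +0.65 V with n = 6.
Rearranging E = E° − (0.0592/n)·log Q gives log Q = 6(+0.65 − (+0.691))/0.0592 = −4.155.
The balanced reaction is 2 Au³⁺(aq) + 3 Hg(l) → 2 Au(s) + 3 Hg²⁺(aq), so Q = [Hg²⁺(aq)]^3 / [Au³⁺(aq)]^2.
Isolating [Hg²⁺(aq)] in Q = 10^{−4.155} yields log [Hg²⁺(aq)] = −1.523, i.e. 0.030 M.

0.030 M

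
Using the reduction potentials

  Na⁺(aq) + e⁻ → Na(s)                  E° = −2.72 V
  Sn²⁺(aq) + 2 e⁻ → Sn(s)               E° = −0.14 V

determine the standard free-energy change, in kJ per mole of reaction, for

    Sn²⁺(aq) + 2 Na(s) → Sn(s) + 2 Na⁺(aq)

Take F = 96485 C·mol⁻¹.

−498 kJ/mol

In the reaction as written Sn²⁺(aq) is reduced, so the Sn²⁺/Sn couple is the cathode and Na⁺/Na is the anode.
E°cell = −0.14 − (−2.72) = +2.58 V; balancing electrons gives n = 2.
ΔG° = −nFE°cell = −(2)(96485)(+2.58) J/mol = −498 kJ/mol.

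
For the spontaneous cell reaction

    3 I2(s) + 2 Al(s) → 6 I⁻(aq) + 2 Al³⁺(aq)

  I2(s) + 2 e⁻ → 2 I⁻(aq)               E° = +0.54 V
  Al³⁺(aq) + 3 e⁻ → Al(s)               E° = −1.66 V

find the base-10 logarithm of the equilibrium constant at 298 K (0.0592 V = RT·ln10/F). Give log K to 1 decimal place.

log K = 223.0

The I₂/I⁻ couple is reduced (cathode); E°cell = +0.54 − (−1.66) = +2.20 V with n = 6.
At equilibrium E = 0, so log K = nE°cell / 0.0592 = (6)(+2.20) / 0.0592 = 223.0.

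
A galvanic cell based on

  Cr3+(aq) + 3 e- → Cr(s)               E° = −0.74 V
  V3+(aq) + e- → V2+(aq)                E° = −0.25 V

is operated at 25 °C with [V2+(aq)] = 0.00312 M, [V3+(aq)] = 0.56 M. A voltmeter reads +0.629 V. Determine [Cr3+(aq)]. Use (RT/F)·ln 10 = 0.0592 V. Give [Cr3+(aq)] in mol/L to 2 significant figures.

0.52 M

V³⁺/V²⁺ is the cathode (higher E°); E°cell = −0.25 − (−0.74) = +0.49 V with n = 3.
Since E = E° − (0.0592/n)·log Q, log Q = n(E° − E)/0.0592 = −7.044.
Balancing electrons gives 3 V3+(aq) + Cr(s) → 3 V2+(aq) + Cr3+(aq); thus Q = ([V2+(aq)]^3·[Cr3+(aq)]) / [V3+(aq)]^3.
Isolating [Cr3+(aq)] in Q = 10^{−7.044} yields log [Cr3+(aq)] = −0.282, i.e. 0.52 M.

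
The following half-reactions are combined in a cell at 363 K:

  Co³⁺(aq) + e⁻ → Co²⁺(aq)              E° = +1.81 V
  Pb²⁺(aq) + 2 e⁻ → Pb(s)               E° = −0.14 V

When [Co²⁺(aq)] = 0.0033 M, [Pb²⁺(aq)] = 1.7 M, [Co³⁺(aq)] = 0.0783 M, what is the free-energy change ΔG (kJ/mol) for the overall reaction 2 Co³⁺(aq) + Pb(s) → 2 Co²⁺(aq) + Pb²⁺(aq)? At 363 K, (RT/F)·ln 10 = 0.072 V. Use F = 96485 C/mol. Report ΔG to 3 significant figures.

E°cell = +1.81 − (−0.14) = +1.95 V; the balanced reaction transfers n = 2 electrons.
Q = ([Co²⁺(aq)]^2·[Pb²⁺(aq)]) / [Co³⁺(aq)]^2 = 0.00302, so log Q = −2.520 and E = +1.95 − (0.072/2)(−2.520) = +2.0407 V.
Then ΔG = −nFE = −2 × 96485 × +2.0407 J/mol = −394 kJ/mol.

−394 kJ/mol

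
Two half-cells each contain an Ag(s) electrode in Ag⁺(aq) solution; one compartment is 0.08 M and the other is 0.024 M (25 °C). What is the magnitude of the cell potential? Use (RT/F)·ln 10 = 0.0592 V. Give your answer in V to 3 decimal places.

For a concentration cell E°cell = 0, since both electrodes use the same couple.
The compartment with the higher Ag⁺(aq) concentration (0.08 M) acts as the cathode; ions are reduced there and produced at the dilute (0.024 M) anode.
With n = 1, Ecell = −(0.0592/1)·log([dilute]/[conc]) = −(0.0592/1)·log(0.024/0.08) = +0.031 V.

0.031 V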